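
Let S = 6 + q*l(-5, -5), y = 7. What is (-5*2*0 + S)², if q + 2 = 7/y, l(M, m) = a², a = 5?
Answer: 361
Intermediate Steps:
l(M, m) = 25 (l(M, m) = 5² = 25)
q = -1 (q = -2 + 7/7 = -2 + 7*(⅐) = -2 + 1 = -1)
S = -19 (S = 6 - 1*25 = 6 - 25 = -19)
(-5*2*0 + S)² = (-5*2*0 - 19)² = (-10*0 - 19)² = (0 - 19)² = (-19)² = 361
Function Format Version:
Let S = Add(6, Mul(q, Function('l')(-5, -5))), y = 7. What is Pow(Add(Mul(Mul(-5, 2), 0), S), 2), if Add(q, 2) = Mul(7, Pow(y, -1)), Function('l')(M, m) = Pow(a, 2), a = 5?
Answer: 361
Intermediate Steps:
Function('l')(M, m) = 25 (Function('l')(M, m) = Pow(5, 2) = 25)
q = -1 (q = Add(-2, Mul(7, Pow(7, -1))) = Add(-2, Mul(7, Rational(1, 7))) = Add(-2, 1) = -1)
S = -19 (S = Add(6, Mul(-1, 25)) = Add(6, -25) = -19)
Pow(Add(Mul(Mul(-5, 2), 0), S), 2) = Pow(Add(Mul(Mul(-5, 2), 0), -19), 2) = Pow(Add(Mul(-10, 0), -19), 2) = Pow(Add(0, -19), 2) = Pow(-19, 2) = 361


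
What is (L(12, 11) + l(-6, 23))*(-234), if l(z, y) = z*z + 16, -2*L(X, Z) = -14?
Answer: -13806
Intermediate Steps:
L(X, Z) = 7 (L(X, Z) = -½*(-14) = 7)
l(z, y) = 16 + z² (l(z, y) = z² + 16 = 16 + z²)
(L(12, 11) + l(-6, 23))*(-234) = (7 + (16 + (-6)²))*(-234) = (7 + (16 + 36))*(-234) = (7 + 52)*(-234) = 59*(-234) = -13806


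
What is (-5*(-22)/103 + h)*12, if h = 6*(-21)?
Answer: -154416/103 ≈ -1499.2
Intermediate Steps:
h = -126
(-5*(-22)/103 + h)*12 = (-5*(-22)/103 - 126)*12 = (110*(1/103) - 126)*12 = (110/103 - 126)*12 = -12868/103*12 = -154416/103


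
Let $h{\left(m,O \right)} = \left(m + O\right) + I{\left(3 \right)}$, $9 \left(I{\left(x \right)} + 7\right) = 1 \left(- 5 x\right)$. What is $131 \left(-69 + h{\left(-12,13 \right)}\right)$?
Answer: $- \frac{30130}{3} \approx -10043.0$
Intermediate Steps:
$I{\left(x \right)} = -7 - \frac{5 x}{9}$ ($I{\left(x \right)} = -7 + \frac{1 \left(- 5 x\right)}{9} = -7 + \frac{\left(-5\right) x}{9} = -7 - \frac{5 x}{9}$)
$h{\left(m,O \right)} = - \frac{26}{3} + O + m$ ($h{\left(m,O \right)} = \left(m + O\right) - \frac{26}{3} = \left(O + m\right) - \frac{26}{3} = - \frac{26}{3} + O + m$)
$131 \left(-69 + h{\left(-12,13 \right)}\right) = 131 \left(-69 - \frac{23}{3}\right) = 131 \left(- \frac{230}{3}\right) = - \frac{30130}{3}$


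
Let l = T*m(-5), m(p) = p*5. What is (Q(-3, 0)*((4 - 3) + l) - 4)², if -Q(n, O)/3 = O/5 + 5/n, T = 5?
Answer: 389376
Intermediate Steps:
Q(n, O) = -15/n - 3*O/5 (Q(n, O) = -3*(O/5 + 5/n) = -3*(5/n + O/5) = -15/n - 3*O/5)
m(p) = 5*p
l = -125 (l = 5*(5*(-5)) = 5*(-25) = -125)
(Q(-3, 0)*((4 - 3) + l) - 4)² = ((-15/(-3) - ⅗*0)*((4 - 3) - 125) - 4)² = ((-15*(-⅓) + 0)*(1 - 125) - 4)² = ((5 + 0)*(-124) - 4)² = (5*(-124) - 4)² = (-620 - 4)² = (-624)² = 389376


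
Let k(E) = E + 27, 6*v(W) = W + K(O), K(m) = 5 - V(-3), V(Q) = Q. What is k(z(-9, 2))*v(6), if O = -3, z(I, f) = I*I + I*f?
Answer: 210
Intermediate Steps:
z(I, f) = I² + I*f
K(m) = 8 (K(m) = 5 - 1*(-3) = 5 + 3 = 8)
v(W) = 4/3 + W/6 (v(W) = (W + 8)/6 = (8 + W)/6 = 4/3 + W/6)
k(E) = 27 + E
k(z(-9, 2))*v(6) = (27 - 9*(-9 + 2))*(4/3 + (⅙)*6) = (27 - 9*(-7))*(4/3 + 1) = (27 + 63)*(7/3) = 90*(7/3) = 210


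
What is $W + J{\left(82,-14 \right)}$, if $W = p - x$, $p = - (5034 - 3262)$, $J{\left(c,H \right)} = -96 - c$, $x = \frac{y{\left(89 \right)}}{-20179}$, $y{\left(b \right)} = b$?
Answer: $- \frac{39348961}{20179} \approx -1950.0$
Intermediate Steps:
$x = - \frac{89}{20179}$ ($x = \frac{89}{-20179} = 89 \left(- \frac{1}{20179}\right) = - \frac{89}{20179} \approx -0.0044105$)
$p = -1772$ ($p = \left(-1\right) 1772 = -1772$)
$W = - \frac{35757099}{20179}$ ($W = -1772 - - \frac{89}{20179} = -1772 + \frac{89}{20179} = - \frac{35757099}{20179} \approx -1772.0$)
$W + J{\left(82,-14 \right)} = - \frac{35757099}{20179} - 178 = - \frac{39348961}{20179}$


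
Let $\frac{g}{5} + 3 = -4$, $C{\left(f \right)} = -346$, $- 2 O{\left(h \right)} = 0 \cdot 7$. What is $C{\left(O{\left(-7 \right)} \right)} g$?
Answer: $12110$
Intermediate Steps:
$O{\left(h \right)} = 0$ ($O{\left(h \right)} = - \frac{0 \cdot 7}{2} = \left(- \frac{1}{2}\right) 0 = 0$)
$g = -35$ ($g = -15 + 5 \left(-4\right) = -15 - 20 = -35$)
$C{\left(O{\left(-7 \right)} \right)} g = \left(-346\right) \left(-35\right) = 12110$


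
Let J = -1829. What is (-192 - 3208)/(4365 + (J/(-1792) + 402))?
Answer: -6092800/8544293 ≈ -0.71308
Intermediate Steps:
(-192 - 3208)/(4365 + (J/(-1792) + 402)) = (-192 - 3208)/(4365 + (-1829/(-1792) + 402)) = -3400/(4365 + (-1829*(-1/1792) + 402)) = -3400/(4365 + (1829/1792 + 402)) = -3400/(4365 + 722213/1792) = -3400/8544293/1792 = -3400*1792/8544293 = -6092800/8544293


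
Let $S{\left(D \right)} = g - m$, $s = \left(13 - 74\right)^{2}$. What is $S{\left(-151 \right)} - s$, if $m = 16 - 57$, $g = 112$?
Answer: $-3568$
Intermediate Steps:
$s = 3721$ ($s = \left(-61\right)^{2} = 3721$)
$m = -41$ ($m = 16 - 57 = -41$)
$S{\left(D \right)} = 153$ ($S{\left(D \right)} = 112 - -41 = 112 + 41 = 153$)
$S{\left(-151 \right)} - s = 153 - 3721 = -3568$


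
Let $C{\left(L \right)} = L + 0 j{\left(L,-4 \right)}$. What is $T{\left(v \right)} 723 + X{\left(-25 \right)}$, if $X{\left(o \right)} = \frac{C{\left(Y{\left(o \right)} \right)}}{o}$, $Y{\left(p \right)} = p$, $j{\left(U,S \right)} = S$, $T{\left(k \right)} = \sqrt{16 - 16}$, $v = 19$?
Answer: $1$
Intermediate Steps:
$T{\left(k \right)} = 0$ ($T{\left(k \right)} = \sqrt{0} = 0$)
$C{\left(L \right)} = L$ ($C{\left(L \right)} = L + 0 \left(-4\right) = L + 0 = L$)
$X{\left(o \right)} = 1$ ($X{\left(o \right)} = \frac{o}{o} = 1$)
$T{\left(v \right)} 723 + X{\left(-25 \right)} = 0 \cdot 723 + 1 = 0 + 1 = 1$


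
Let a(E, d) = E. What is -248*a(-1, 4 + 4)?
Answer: 248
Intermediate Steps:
-248*a(-1, 4 + 4) = -248*(-1) = 248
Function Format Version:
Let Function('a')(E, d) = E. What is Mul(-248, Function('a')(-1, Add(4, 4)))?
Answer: 248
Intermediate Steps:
Mul(-248, Function('a')(-1, Add(4, 4))) = Mul(-248, -1) = 248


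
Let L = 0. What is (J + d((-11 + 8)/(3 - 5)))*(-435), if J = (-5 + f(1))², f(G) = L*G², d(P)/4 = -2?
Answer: -7395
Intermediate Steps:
d(P) = -8 (d(P) = 4*(-2) = -8)
f(G) = 0 (f(G) = 0*G² = 0)
J = 25 (J = (-5 + 0)² = (-5)² = 25)
(J + d((-11 + 8)/(3 - 5)))*(-435) = (25 - 8)*(-435) = 17*(-435) = -7395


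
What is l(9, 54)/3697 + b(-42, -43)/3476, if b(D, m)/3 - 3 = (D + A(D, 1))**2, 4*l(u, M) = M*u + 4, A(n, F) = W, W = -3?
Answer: 11459179/6425386 ≈ 1.7834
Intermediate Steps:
A(n, F) = -3
l(u, M) = 1 + M*u/4 (l(u, M) = (M*u + 4)/4 = (4 + M*u)/4 = 1 + M*u/4)
b(D, m) = 9 + 3*(-3 + D)**2 (b(D, m) = 9 + 3*(D - 3)**2 = 9 + 3*(-3 + D)**2)
l(9, 54)/3697 + b(-42, -43)/3476 = (1 + (1/4)*54*9)/3697 + (9 + 3*(-3 - 42)**2)/3476 = (1 + 243/2)*(1/3697) + (9 + 3*(-45)**2)*(1/3476) = (245/2)*(1/3697) + (9 + 3*2025)*(1/3476) = 245/7394 + (9 + 6075)*(1/3476) = 245/7394 + 6084*(1/3476) = 245/7394 + 1521/869 = 11459179/6425386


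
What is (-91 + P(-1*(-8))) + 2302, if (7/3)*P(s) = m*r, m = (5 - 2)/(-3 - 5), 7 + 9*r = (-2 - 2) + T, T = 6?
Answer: 123821/56 ≈ 2211.1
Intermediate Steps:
r = -5/9 (r = -7/9 + ((-2 - 2) + 6)/9 = -7/9 + (-4 + 6)/9 = -7/9 + (⅑)*2 = -7/9 + 2/9 = -5/9 ≈ -0.55556)
m = -3/8 (m = 3/(-8) = 3*(-⅛) = -3/8 ≈ -0.37500)
P(s) = 5/56 (P(s) = 3*(-3/8*(-5/9))/7 = (3/7)*(5/24) = 5/56)
(-91 + P(-1*(-8))) + 2302 = (-91 + 5/56) + 2302 = -5091/56 + 2302 = 123821/56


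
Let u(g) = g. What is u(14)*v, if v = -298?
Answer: -4172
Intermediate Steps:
u(14)*v = 14*(-298) = -4172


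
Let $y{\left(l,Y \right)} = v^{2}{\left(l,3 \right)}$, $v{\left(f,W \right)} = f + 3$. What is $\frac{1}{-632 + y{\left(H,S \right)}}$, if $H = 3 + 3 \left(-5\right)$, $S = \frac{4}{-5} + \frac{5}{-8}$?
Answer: $- \frac{1}{551} \approx -0.0018149$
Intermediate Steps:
$S = - \frac{57}{40}$ ($S = 4 \left(- \frac{1}{5}\right) + 5 \left(- \frac{1}{8}\right) = - \frac{4}{5} - \frac{5}{8} = - \frac{57}{40} \approx -1.425$)
$v{\left(f,W \right)} = 3 + f$
$H = -12$ ($H = 3 - 15 = -12$)
$y{\left(l,Y \right)} = \left(3 + l\right)^{2}$
$\frac{1}{-632 + y{\left(H,S \right)}} = \frac{1}{-632 + \left(3 - 12\right)^{2}} = \frac{1}{-632 + \left(-9\right)^{2}} = \frac{1}{-632 + 81} = \frac{1}{-551} = - \frac{1}{551}$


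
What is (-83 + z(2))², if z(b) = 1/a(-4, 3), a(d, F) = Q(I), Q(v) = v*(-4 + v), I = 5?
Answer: 171396/25 ≈ 6855.8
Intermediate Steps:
a(d, F) = 5 (a(d, F) = 5*(-4 + 5) = 5*1 = 5)
z(b) = ⅕ (z(b) = 1/5 = ⅕)
(-83 + z(2))² = (-83 + ⅕)² = (-414/5)² = 171396/25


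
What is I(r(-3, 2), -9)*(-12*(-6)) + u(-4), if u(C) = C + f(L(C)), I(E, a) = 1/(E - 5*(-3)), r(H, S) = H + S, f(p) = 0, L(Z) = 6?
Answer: 8/7 ≈ 1.1429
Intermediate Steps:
I(E, a) = 1/(15 + E) (I(E, a) = 1/(E + 15) = 1/(15 + E))
u(C) = C (u(C) = C + 0 = C)
I(r(-3, 2), -9)*(-12*(-6)) + u(-4) = (-12*(-6))/(15 + (-3 + 2)) - 4 = 72/(15 - 1) - 4 = 72/14 - 4 = (1/14)*72 - 4 = 36/7 - 4 = 8/7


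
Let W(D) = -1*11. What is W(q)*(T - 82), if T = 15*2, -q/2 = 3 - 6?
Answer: 572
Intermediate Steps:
q = 6 (q = -2*(3 - 6) = -2*(-3) = 6)
T = 30
W(D) = -11
W(q)*(T - 82) = -11*(30 - 82) = -11*(-52) = 572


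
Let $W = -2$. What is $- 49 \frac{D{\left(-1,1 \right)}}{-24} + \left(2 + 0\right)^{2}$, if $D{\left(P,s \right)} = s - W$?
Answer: $\frac{81}{8} \approx 10.125$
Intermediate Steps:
$D{\left(P,s \right)} = 2 + s$ ($D{\left(P,s \right)} = s - -2 = s + 2 = 2 + s$)
$- 49 \frac{D{\left(-1,1 \right)}}{-24} + \left(2 + 0\right)^{2} = - 49 \frac{2 + 1}{-24} + \left(2 + 0\right)^{2} = - 49 \cdot 3 \left(- \frac{1}{24}\right) + 2^{2} = \left(-49\right) \left(- \frac{1}{8}\right) + 4 = \frac{49}{8} + 4 = \frac{81}{8}$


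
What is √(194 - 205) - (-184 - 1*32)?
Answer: 216 + I*√11 ≈ 216.0 + 3.3166*I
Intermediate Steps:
√(194 - 205) - (-184 - 1*32) = √(-11) - (-184 - 32) = I*√11 - 1*(-216) = I*√11 + 216 = 216 + I*√11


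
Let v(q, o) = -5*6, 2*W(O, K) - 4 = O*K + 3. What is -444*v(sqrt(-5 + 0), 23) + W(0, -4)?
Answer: 26647/2 ≈ 13324.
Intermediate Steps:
W(O, K) = 7/2 + K*O/2 (W(O, K) = 2 + (O*K + 3)/2 = 2 + (K*O + 3)/2 = 2 + (3 + K*O)/2 = 2 + (3/2 + K*O/2) = 7/2 + K*O/2)
v(q, o) = -30
-444*v(sqrt(-5 + 0), 23) + W(0, -4) = -444*(-30) + (7/2 + (1/2)*(-4)*0) = 13320 + (7/2 + 0) = 13320 + 7/2 = 26647/2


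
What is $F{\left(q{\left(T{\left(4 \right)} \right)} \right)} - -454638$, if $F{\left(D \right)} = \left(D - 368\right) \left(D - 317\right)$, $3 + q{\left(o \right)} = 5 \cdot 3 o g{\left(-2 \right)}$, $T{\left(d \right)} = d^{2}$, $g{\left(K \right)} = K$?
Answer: $1135438$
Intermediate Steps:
$q{\left(o \right)} = -3 - 30 o$ ($q{\left(o \right)} = -3 + 5 \cdot 3 o \left(-2\right) = -3 + 15 o \left(-2\right) = -3 - 30 o$)
$F{\left(D \right)} = \left(-368 + D\right) \left(-317 + D\right)$
$F{\left(q{\left(T{\left(4 \right)} \right)} \right)} - -454638 = \left(116656 + \left(-3 - 30 \cdot 4^{2}\right)^{2} - 685 \left(-3 - 30 \cdot 4^{2}\right)\right) - -454638 = \left(116656 + \left(-3 - 480\right)^{2} - 685 \left(-3 - 480\right)\right) + 454638 = \left(116656 + \left(-483\right)^{2} - -330855\right) + 454638 = \left(116656 + 233289 + 330855\right) + 454638 = 680800 + 454638 = 1135438$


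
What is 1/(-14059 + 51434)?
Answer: 1/37375 ≈ 2.6756e-5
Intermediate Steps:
1/(-14059 + 51434) = 1/37375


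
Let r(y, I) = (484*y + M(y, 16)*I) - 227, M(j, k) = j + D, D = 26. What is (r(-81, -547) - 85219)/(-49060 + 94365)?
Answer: -18913/9061 ≈ -2.0873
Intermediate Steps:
M(j, k) = 26 + j (M(j, k) = j + 26 = 26 + j)
r(y, I) = -227 + 484*y + I*(26 + y) (r(y, I) = (484*y + (26 + y)*I) - 227 = (484*y + I*(26 + y)) - 227 = -227 + 484*y + I*(26 + y))
(r(-81, -547) - 85219)/(-49060 + 94365) = ((-227 + 484*(-81) - 547*(26 - 81)) - 85219)/(-49060 + 94365) = ((-227 - 39204 - 547*(-55)) - 85219)/45305 = ((-227 - 39204 + 30085) - 85219)*(1/45305) = (-9346 - 85219)*(1/45305) = -94565*1/45305 = -18913/9061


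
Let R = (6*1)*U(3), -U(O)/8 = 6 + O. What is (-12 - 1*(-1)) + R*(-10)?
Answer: 4309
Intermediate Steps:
U(O) = -48 - 8*O (U(O) = -8*(6 + O) = -48 - 8*O)
R = -432 (R = (6*1)*(-48 - 8*3) = 6*(-48 - 24) = 6*(-72) = -432)
(-12 - 1*(-1)) + R*(-10) = (-12 - 1*(-1)) - 432*(-10) = (-12 + 1) + 4320 = -11 + 4320 = 4309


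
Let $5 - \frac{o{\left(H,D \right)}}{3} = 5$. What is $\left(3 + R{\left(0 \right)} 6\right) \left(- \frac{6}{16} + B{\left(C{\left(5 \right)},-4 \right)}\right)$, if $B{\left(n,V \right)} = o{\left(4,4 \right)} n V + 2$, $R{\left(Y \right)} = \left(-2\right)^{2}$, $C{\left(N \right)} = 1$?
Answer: $\frac{351}{8} \approx 43.875$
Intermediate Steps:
$o{\left(H,D \right)} = 0$ ($o{\left(H,D \right)} = 15 - 15 = 0$)
$R{\left(Y \right)} = 4$
$B{\left(n,V \right)} = 2$ ($B{\left(n,V \right)} = 0 n V + 2 = 0 V + 2 = 0 + 2 = 2$)
$\left(3 + R{\left(0 \right)} 6\right) \left(- \frac{6}{16} + B{\left(C{\left(5 \right)},-4 \right)}\right) = \left(3 + 4 \cdot 6\right) \left(- \frac{6}{16} + 2\right) = \left(3 + 24\right) \left(\left(-6\right) \frac{1}{16} + 2\right) = 27 \left(- \frac{3}{8} + 2\right) = 27 \cdot \frac{13}{8} = \frac{351}{8}$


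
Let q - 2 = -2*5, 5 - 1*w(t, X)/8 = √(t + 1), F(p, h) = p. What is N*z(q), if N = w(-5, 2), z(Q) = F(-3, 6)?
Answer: -120 + 48*I ≈ -120.0 + 48.0*I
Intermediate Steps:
w(t, X) = 40 - 8*√(1 + t) (w(t, X) = 40 - 8*√(t + 1) = 40 - 8*√(1 + t))
q = -8 (q = 2 - 2*5 = 2 - 10 = -8)
z(Q) = -3
N = 40 - 16*I (N = 40 - 8*√(1 - 5) = 40 - 16*I ≈ 40.0 - 16.0*I)
N*z(q) = (40 - 16*I)*(-3) = -120 + 48*I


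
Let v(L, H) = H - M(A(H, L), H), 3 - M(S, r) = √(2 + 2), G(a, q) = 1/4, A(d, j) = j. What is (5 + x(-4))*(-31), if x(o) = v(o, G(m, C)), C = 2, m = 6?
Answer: -527/4 ≈ -131.75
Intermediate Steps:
G(a, q) = ¼
M(S, r) = 1 (M(S, r) = 3 - √(2 + 2) = 3 - √4 = 3 - 1*2 = 3 - 2 = 1)
v(L, H) = -1 + H (v(L, H) = H - 1*1 = H - 1 = -1 + H)
x(o) = -¾ (x(o) = -1 + ¼ = -¾)
(5 + x(-4))*(-31) = (5 - ¾)*(-31) = (17/4)*(-31) = -527/4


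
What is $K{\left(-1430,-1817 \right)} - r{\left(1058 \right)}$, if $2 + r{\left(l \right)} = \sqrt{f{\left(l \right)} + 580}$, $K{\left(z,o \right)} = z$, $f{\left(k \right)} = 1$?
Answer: $-1428 - \sqrt{581} \approx -1452.1$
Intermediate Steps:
$r{\left(l \right)} = -2 + \sqrt{581}$ ($r{\left(l \right)} = -2 + \sqrt{1 + 580} = -2 + \sqrt{581}$)
$K{\left(-1430,-1817 \right)} - r{\left(1058 \right)} = -1430 - \left(-2 + \sqrt{581}\right) = -1430 + \left(2 - \sqrt{581}\right) = -1428 - \sqrt{581}$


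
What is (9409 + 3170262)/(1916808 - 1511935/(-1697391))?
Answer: 5397144938361/3253574159863 ≈ 1.6588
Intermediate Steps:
(9409 + 3170262)/(1916808 - 1511935/(-1697391)) = 3179671/(1916808 - 1511935*(-1/1697391)) = 3179671/(1916808 + 1511935/1697391) = 3179671/(3253574159863/1697391) = 3179671*(1697391/3253574159863) = 5397144938361/3253574159863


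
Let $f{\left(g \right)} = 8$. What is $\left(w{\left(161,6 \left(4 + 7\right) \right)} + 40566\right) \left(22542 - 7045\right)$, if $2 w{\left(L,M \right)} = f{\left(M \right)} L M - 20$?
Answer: $1287180820$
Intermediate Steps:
$w{\left(L,M \right)} = -10 + 4 L M$ ($w{\left(L,M \right)} = \frac{8 L M - 20}{2} = \frac{-20 + 8 L M}{2} = -10 + 4 L M$)
$\left(w{\left(161,6 \left(4 + 7\right) \right)} + 40566\right) \left(22542 - 7045\right) = \left(\left(-10 + 4 \cdot 161 \cdot 6 \left(4 + 7\right)\right) + 40566\right) \left(22542 - 7045\right) = \left(\left(-10 + 4 \cdot 161 \cdot 6 \cdot 11\right) + 40566\right) 15497 = \left(\left(-10 + 4 \cdot 161 \cdot 66\right) + 40566\right) 15497 = \left(\left(-10 + 42504\right) + 40566\right) 15497 = \left(42494 + 40566\right) 15497 = 83060 \cdot 15497 = 1287180820$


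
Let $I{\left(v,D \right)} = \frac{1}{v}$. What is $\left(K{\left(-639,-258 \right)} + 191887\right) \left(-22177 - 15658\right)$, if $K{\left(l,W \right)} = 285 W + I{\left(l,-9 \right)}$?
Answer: $- \frac{2861465665870}{639} \approx -4.478 \cdot 10^{9}$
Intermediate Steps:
$K{\left(l,W \right)} = \frac{1}{l} + 285 W$ ($K{\left(l,W \right)} = 285 W + \frac{1}{l} = \frac{1}{l} + 285 W$)
$\left(K{\left(-639,-258 \right)} + 191887\right) \left(-22177 - 15658\right) = \left(\left(\frac{1}{-639} + 285 \left(-258\right)\right) + 191887\right) \left(-22177 - 15658\right) = \left(\left(- \frac{1}{639} - 73530\right) + 191887\right) \left(-37835\right) = \left(- \frac{46985671}{639} + 191887\right) \left(-37835\right) = \frac{75630122}{639} \left(-37835\right) = - \frac{2861465665870}{639}$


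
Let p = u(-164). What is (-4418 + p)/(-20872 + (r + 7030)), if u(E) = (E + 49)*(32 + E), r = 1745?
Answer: -10762/12097 ≈ -0.88964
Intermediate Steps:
u(E) = (32 + E)*(49 + E) (u(E) = (49 + E)*(32 + E) = (32 + E)*(49 + E))
p = 15180 (p = 1568 + (-164)**2 + 81*(-164) = 1568 + 26896 - 13284 = 15180)
(-4418 + p)/(-20872 + (r + 7030)) = (-4418 + 15180)/(-20872 + (1745 + 7030)) = 10762/(-20872 + 8775) = 10762/(-12097) = 10762*(-1/12097) = -10762/12097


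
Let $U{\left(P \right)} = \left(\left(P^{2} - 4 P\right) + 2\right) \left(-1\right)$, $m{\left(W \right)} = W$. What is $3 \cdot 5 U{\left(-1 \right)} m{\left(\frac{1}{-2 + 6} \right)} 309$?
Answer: $- \frac{32445}{4} \approx -8111.3$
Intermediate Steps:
$U{\left(P \right)} = -2 - P^{2} + 4 P$ ($U{\left(P \right)} = \left(2 + P^{2} - 4 P\right) \left(-1\right) = -2 - P^{2} + 4 P$)
$3 \cdot 5 U{\left(-1 \right)} m{\left(\frac{1}{-2 + 6} \right)} 309 = \frac{3 \cdot 5 \left(-2 - \left(-1\right)^{2} + 4 \left(-1\right)\right)}{-2 + 6} \cdot 309 = \frac{15 \left(-2 - 1 - 4\right)}{4} \cdot 309 = 15 \left(-2 - 1 - 4\right) \frac{1}{4} \cdot 309 = 15 \left(-7\right) \frac{1}{4} \cdot 309 = \left(-105\right) \frac{1}{4} \cdot 309 = \left(- \frac{105}{4}\right) 309 = - \frac{32445}{4}$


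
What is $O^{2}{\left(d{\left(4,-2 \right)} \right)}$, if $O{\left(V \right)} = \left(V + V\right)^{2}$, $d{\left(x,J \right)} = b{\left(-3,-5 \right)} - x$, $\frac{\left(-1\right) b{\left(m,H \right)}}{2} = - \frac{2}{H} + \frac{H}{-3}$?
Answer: $\frac{3544535296}{50625} \approx 70016.0$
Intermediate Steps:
$b{\left(m,H \right)} = \frac{4}{H} + \frac{2 H}{3}$ ($b{\left(m,H \right)} = - 2 \left(- \frac{2}{H} + \frac{H}{-3}\right) = - 2 \left(- \frac{2}{H} + H \left(- \frac{1}{3}\right)\right) = - 2 \left(- \frac{2}{H} - \frac{H}{3}\right) = \frac{4}{H} + \frac{2 H}{3}$)
$d{\left(x,J \right)} = - \frac{62}{15} - x$ ($d{\left(x,J \right)} = \left(\frac{4}{-5} + \frac{2}{3} \left(-5\right)\right) - x = \left(4 \left(- \frac{1}{5}\right) - \frac{10}{3}\right) - x = \left(- \frac{4}{5} - \frac{10}{3}\right) - x = - \frac{62}{15} - x$)
$O{\left(V \right)} = 4 V^{2}$ ($O{\left(V \right)} = \left(2 V\right)^{2} = 4 V^{2}$)
$O^{2}{\left(d{\left(4,-2 \right)} \right)} = \left(4 \left(- \frac{62}{15} - 4\right)^{2}\right)^{2} = \left(4 \left(- \frac{122}{15}\right)^{2}\right)^{2} = \left(4 \cdot \frac{14884}{225}\right)^{2} = \left(\frac{59536}{225}\right)^{2} = \frac{3544535296}{50625}$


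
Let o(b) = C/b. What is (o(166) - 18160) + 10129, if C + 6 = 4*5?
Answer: -666566/83 ≈ -8030.9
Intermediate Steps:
C = 14 (C = -6 + 4*5 = -6 + 20 = 14)
o(b) = 14/b
(o(166) - 18160) + 10129 = (14/166 - 18160) + 10129 = (14*(1/166) - 18160) + 10129 = (7/83 - 18160) + 10129 = -1507273/83 + 10129 = -666566/83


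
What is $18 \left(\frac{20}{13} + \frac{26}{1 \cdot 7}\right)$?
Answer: $\frac{8604}{91} \approx 94.549$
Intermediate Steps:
$18 \left(\frac{20}{13} + \frac{26}{1 \cdot 7}\right) = 18 \left(20 \cdot \frac{1}{13} + \frac{26}{7}\right) = 18 \left(\frac{20}{13} + 26 \cdot \frac{1}{7}\right) = 18 \left(\frac{20}{13} + \frac{26}{7}\right) = 18 \cdot \frac{478}{91} = \frac{8604}{91}$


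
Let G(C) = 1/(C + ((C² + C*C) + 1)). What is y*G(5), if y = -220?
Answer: -55/14 ≈ -3.9286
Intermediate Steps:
G(C) = 1/(1 + C + 2*C²) (G(C) = 1/(C + ((C² + C²) + 1)) = 1/(C + (2*C² + 1)) = 1/(C + (1 + 2*C²)) = 1/(1 + C + 2*C²))
y*G(5) = -220/(1 + 5 + 2*5²) = -220/(1 + 5 + 2*25) = -220/(1 + 5 + 50) = -220/56 = -220*1/56 = -55/14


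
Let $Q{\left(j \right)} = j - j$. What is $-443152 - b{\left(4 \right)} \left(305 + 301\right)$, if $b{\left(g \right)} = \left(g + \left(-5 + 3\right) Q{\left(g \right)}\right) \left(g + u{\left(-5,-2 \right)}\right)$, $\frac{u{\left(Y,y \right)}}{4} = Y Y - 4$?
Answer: $-656464$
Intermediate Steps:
$Q{\left(j \right)} = 0$
$u{\left(Y,y \right)} = -16 + 4 Y^{2}$ ($u{\left(Y,y \right)} = 4 \left(Y Y - 4\right) = 4 \left(Y^{2} - 4\right) = 4 \left(-4 + Y^{2}\right) = -16 + 4 Y^{2}$)
$b{\left(g \right)} = g \left(84 + g\right)$ ($b{\left(g \right)} = \left(g + \left(-5 + 3\right) 0\right) \left(g - \left(16 - 4 \left(-5\right)^{2}\right)\right) = \left(g - 0\right) \left(g + \left(-16 + 4 \cdot 25\right)\right) = \left(g + 0\right) \left(g + \left(-16 + 100\right)\right) = g \left(g + 84\right) = g \left(84 + g\right)$)
$-443152 - b{\left(4 \right)} \left(305 + 301\right) = -443152 - 4 \left(84 + 4\right) \left(305 + 301\right) = -443152 - 4 \cdot 88 \cdot 606 = -443152 - 352 \cdot 606 = -443152 - 213312 = -656464$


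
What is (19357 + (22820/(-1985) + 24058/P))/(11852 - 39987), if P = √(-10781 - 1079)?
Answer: -1536033/2233919 + 12029*I*√2965/83420275 ≈ -0.6876 + 0.0078518*I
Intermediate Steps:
P = 2*I*√2965 (P = √(-11860) = 2*I*√2965 ≈ 108.9*I)
(19357 + (22820/(-1985) + 24058/P))/(11852 - 39987) = (19357 + (22820/(-1985) + 24058/((2*I*√2965))))/(11852 - 39987) = (19357 + (22820*(-1/1985) + 24058*(-I*√2965/5930)))/(-28135) = (19357 + (-4564/397 - 12029*I*√2965/2965))*(-1/28135) = (7680165/397 - 12029*I*√2965/2965)*(-1/28135) = -1536033/2233919 + 12029*I*√2965/83420275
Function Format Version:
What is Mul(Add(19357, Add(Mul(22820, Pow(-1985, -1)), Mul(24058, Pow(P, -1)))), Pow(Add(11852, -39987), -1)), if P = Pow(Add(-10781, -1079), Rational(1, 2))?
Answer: Add(Rational(-1536033, 2233919), Mul(Rational(12029, 83420275), I, Pow(2965, Rational(1, 2)))) ≈ Add(-0.68760, Mul(0.0078518, I))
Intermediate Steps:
P = Mul(2, I, Pow(2965, Rational(1, 2))) (P = Pow(-11860, Rational(1, 2)) = Mul(2, I, Pow(2965, Rational(1, 2))) ≈ Mul(108.90, I))
Mul(Add(19357, Add(Mul(22820, Pow(-1985, -1)), Mul(24058, Pow(P, -1)))), Pow(Add(11852, -39987), -1)) = Mul(Add(19357, Add(Mul(22820, Pow(-1985, -1)), Mul(24058, Pow(Mul(2, I, Pow(2965, Rational(1, 2))), -1)))), Pow(Add(11852, -39987), -1)) = Mul(Add(19357, Add(Mul(22820, Rational(-1, 1985)), Mul(24058, Mul(Rational(-1, 5930), I, Pow(2965, Rational(1, 2)))))), Pow(-28135, -1)) = Mul(Add(19357, Add(Rational(-4564, 397), Mul(Rational(-12029, 2965), I, Pow(2965, Rational(1, 2))))), Rational(-1, 28135)) = Mul(Add(Rational(7680165, 397), Mul(Rational(-12029, 2965), I, Pow(2965, Rational(1, 2)))), Rational(-1, 28135)) = Add(Rational(-1536033, 2233919), Mul(Rational(12029, 83420275), I, Pow(2965, Rational(1, 2))))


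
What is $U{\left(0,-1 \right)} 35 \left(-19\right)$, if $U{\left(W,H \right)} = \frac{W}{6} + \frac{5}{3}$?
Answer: $- \frac{3325}{3} \approx -1108.3$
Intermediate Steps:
$U{\left(W,H \right)} = \frac{5}{3} + \frac{W}{6}$ ($U{\left(W,H \right)} = W \frac{1}{6} + 5 \cdot \frac{1}{3} = \frac{W}{6} + \frac{5}{3} = \frac{5}{3} + \frac{W}{6}$)
$U{\left(0,-1 \right)} 35 \left(-19\right) = \left(\frac{5}{3} + \frac{1}{6} \cdot 0\right) 35 \left(-19\right) = \left(\frac{5}{3} + 0\right) 35 \left(-19\right) = \frac{5}{3} \cdot 35 \left(-19\right) = \frac{175}{3} \left(-19\right) = - \frac{3325}{3}$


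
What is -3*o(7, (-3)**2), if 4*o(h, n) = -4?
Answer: 3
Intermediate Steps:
o(h, n) = -1 (o(h, n) = (1/4)*(-4) = -1)
-3*o(7, (-3)**2) = -3*(-1) = 3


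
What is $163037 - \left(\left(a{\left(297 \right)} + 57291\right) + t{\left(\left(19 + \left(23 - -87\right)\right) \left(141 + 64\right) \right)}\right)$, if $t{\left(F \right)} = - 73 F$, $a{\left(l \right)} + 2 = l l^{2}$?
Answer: $-24161840$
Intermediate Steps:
$a{\left(l \right)} = -2 + l^{3}$ ($a{\left(l \right)} = -2 + l l^{2} = -2 + l^{3}$)
$163037 - \left(\left(a{\left(297 \right)} + 57291\right) + t{\left(\left(19 + \left(23 - -87\right)\right) \left(141 + 64\right) \right)}\right) = 163037 - \left(\left(\left(-2 + 297^{3}\right) + 57291\right) - 73 \left(19 + \left(23 - -87\right)\right) \left(141 + 64\right)\right) = 163037 - \left(\left(\left(-2 + 26198073\right) + 57291\right) - 73 \left(19 + \left(23 + 87\right)\right) 205\right) = 163037 - \left(\left(26198071 + 57291\right) - 73 \left(19 + 110\right) 205\right) = 163037 - \left(26255362 - 73 \cdot 129 \cdot 205\right) = 163037 - \left(26255362 - 1930485\right) = 163037 - 24324877 = -24161840$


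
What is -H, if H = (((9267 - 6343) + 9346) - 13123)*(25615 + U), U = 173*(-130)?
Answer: 2665625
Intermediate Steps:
U = -22490
H = -2665625 (H = (((9267 - 6343) + 9346) - 13123)*(25615 - 22490) = ((2924 + 9346) - 13123)*3125 = (12270 - 13123)*3125 = -853*3125 = -2665625)
-H = -1*(-2665625) = 2665625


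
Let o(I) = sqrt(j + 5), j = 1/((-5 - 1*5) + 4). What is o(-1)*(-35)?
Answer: -35*sqrt(174)/6 ≈ -76.947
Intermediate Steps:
j = -1/6 (j = 1/((-5 - 5) + 4) = 1/(-10 + 4) = 1/(-6) = -1/6 ≈ -0.16667)
o(I) = sqrt(174)/6 (o(I) = sqrt(-1/6 + 5) = sqrt(29/6) = sqrt(174)/6)
o(-1)*(-35) = (sqrt(174)/6)*(-35) = -35*sqrt(174)/6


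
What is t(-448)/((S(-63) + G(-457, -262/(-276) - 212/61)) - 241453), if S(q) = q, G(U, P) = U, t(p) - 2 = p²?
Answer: -200706/241973 ≈ -0.82946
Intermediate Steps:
t(p) = 2 + p²
t(-448)/((S(-63) + G(-457, -262/(-276) - 212/61)) - 241453) = (2 + (-448)²)/((-63 - 457) - 241453) = (2 + 200704)/(-520 - 241453) = 200706/(-241973) = 200706*(-1/241973) = -200706/241973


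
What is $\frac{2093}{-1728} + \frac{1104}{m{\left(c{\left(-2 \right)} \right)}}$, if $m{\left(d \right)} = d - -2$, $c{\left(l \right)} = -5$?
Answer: $- \frac{637997}{1728} \approx -369.21$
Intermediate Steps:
$m{\left(d \right)} = 2 + d$ ($m{\left(d \right)} = d + 2 = 2 + d$)
$\frac{2093}{-1728} + \frac{1104}{m{\left(c{\left(-2 \right)} \right)}} = \frac{2093}{-1728} + \frac{1104}{2 - 5} = 2093 \left(- \frac{1}{1728}\right) + \frac{1104}{-3} = - \frac{2093}{1728} + 1104 \left(- \frac{1}{3}\right) = - \frac{2093}{1728} - 368 = - \frac{637997}{1728}$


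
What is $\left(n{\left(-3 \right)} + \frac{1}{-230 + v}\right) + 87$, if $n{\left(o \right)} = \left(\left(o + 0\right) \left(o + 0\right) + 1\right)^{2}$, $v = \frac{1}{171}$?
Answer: $\frac{7354352}{39329} \approx 187.0$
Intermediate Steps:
$v = \frac{1}{171} \approx 0.005848$
$n{\left(o \right)} = \left(1 + o^{2}\right)^{2}$ ($n{\left(o \right)} = \left(o o + 1\right)^{2} = \left(o^{2} + 1\right)^{2} = \left(1 + o^{2}\right)^{2}$)
$\left(n{\left(-3 \right)} + \frac{1}{-230 + v}\right) + 87 = \left(\left(1 + \left(-3\right)^{2}\right)^{2} + \frac{1}{-230 + \frac{1}{171}}\right) + 87 = \left(\left(1 + 9\right)^{2} + \frac{1}{- \frac{39329}{171}}\right) + 87 = \left(10^{2} - \frac{171}{39329}\right) + 87 = \left(100 - \frac{171}{39329}\right) + 87 = \frac{3932729}{39329} + 87 = \frac{7354352}{39329}$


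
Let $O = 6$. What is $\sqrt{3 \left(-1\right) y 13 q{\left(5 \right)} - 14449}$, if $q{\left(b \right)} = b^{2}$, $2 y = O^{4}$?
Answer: $i \sqrt{646249} \approx 803.9 i$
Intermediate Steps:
$y = 648$ ($y = \frac{6^{4}}{2} = \frac{1}{2} \cdot 1296 = 648$)
$\sqrt{3 \left(-1\right) y 13 q{\left(5 \right)} - 14449} = \sqrt{3 \left(-1\right) 648 \cdot 13 \cdot 5^{2} - 14449} = \sqrt{\left(-3\right) 648 \cdot 13 \cdot 25 - 14449} = \sqrt{\left(-1944\right) 13 \cdot 25 - 14449} = \sqrt{\left(-25272\right) 25 - 14449} = \sqrt{-631800 - 14449} = \sqrt{-646249} = i \sqrt{646249}$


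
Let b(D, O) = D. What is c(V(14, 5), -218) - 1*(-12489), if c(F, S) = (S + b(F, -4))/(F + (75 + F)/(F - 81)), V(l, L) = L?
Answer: 310876/25 ≈ 12435.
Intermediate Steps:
c(F, S) = (F + S)/(F + (75 + F)/(-81 + F)) (c(F, S) = (S + F)/(F + (75 + F)/(F - 81)) = (F + S)/(F + (75 + F)/(-81 + F)))
c(V(14, 5), -218) - 1*(-12489) = (5**2 - 81*5 - 81*(-218) + 5*(-218))/(75 + 5**2 - 80*5) - 1*(-12489) = (25 - 405 + 17658 - 1090)/(75 + 25 - 400) + 12489 = 16188/(-300) + 12489 = -1/300*16188 + 12489 = -1349/25 + 12489 = 310876/25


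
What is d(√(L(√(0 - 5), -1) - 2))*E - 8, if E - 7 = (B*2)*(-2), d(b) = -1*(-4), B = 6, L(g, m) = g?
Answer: -76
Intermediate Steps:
d(b) = 4
E = -17 (E = 7 + (6*2)*(-2) = 7 + 12*(-2) = 7 - 24 = -17)
d(√(L(√(0 - 5), -1) - 2))*E - 8 = 4*(-17) - 8 = -68 - 8 = -76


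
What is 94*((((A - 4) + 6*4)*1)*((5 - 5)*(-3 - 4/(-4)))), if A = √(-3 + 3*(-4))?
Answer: 0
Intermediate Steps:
A = I*√15 (A = √(-3 - 12) = √(-15) = I*√15 ≈ 3.873*I)
94*((((A - 4) + 6*4)*1)*((5 - 5)*(-3 - 4/(-4)))) = 94*((((I*√15 - 4) + 6*4)*1)*((5 - 5)*(-3 - 4/(-4)))) = 94*((((-4 + I*√15) + 24)*1)*(0*(-3 - 4*(-¼)))) = 94*(((20 + I*√15)*1)*(0*(-3 + 1))) = 94*((20 + I*√15)*(0*(-2))) = 94*((20 + I*√15)*0) = 94*0 = 0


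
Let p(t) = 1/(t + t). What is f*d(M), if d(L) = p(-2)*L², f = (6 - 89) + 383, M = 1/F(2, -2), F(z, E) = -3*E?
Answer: -25/12 ≈ -2.0833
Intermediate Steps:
p(t) = 1/(2*t)
M = ⅙ (M = 1/(-3*(-2)) = 1/6 = ⅙ ≈ 0.16667)
f = 300 (f = -83 + 383 = 300)
d(L) = -L²/4 (d(L) = ((½)/(-2))*L² = ((½)*(-½))*L² = -L²/4)
f*d(M) = 300*(-(⅙)²/4) = 300*(-¼*1/36) = 300*(-1/144) = -25/12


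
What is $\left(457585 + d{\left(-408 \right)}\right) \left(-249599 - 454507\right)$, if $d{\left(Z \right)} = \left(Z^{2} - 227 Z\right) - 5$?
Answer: $-504604605960$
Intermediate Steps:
$d{\left(Z \right)} = -5 + Z^{2} - 227 Z$
$\left(457585 + d{\left(-408 \right)}\right) \left(-249599 - 454507\right) = \left(457585 - \left(-92611 - 166464\right)\right) \left(-249599 - 454507\right) = \left(457585 + \left(-5 + 166464 + 92616\right)\right) \left(-704106\right) = \left(457585 + 259075\right) \left(-704106\right) = 716660 \left(-704106\right) = -504604605960$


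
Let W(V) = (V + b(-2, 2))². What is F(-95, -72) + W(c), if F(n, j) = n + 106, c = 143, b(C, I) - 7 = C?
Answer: 21915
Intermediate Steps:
b(C, I) = 7 + C
W(V) = (5 + V)² (W(V) = (V + (7 - 2))² = (V + 5)² = (5 + V)²)
F(n, j) = 106 + n
F(-95, -72) + W(c) = (106 - 95) + (5 + 143)² = 11 + 148² = 11 + 21904 = 21915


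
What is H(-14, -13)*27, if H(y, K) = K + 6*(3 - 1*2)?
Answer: -189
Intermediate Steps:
H(y, K) = 6 + K (H(y, K) = K + 6*(3 - 2) = K + 6*1 = K + 6 = 6 + K)
H(-14, -13)*27 = (6 - 13)*27 = -7*27 = -189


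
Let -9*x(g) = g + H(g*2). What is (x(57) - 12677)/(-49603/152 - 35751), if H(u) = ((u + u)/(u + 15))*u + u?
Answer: 4226816/11989905 ≈ 0.35253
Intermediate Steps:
H(u) = u + 2*u**2/(15 + u) (H(u) = ((2*u)/(15 + u))*u + u = (2*u/(15 + u))*u + u = 2*u**2/(15 + u) + u = u + 2*u**2/(15 + u))
x(g) = -g/9 - 2*g*(5 + 2*g)/(3*(15 + 2*g)) (x(g) = -(g + 3*(g*2)*(5 + g*2)/(15 + g*2))/9 = -(g + 3*(2*g)*(5 + 2*g)/(15 + 2*g))/9 = -(g + 6*g*(5 + 2*g)/(15 + 2*g))/9 = -g/9 - 2*g*(5 + 2*g)/(3*(15 + 2*g)))
(x(57) - 12677)/(-49603/152 - 35751) = ((1/9)*57*(-45 - 14*57)/(15 + 2*57) - 12677)/(-49603/152 - 35751) = ((1/9)*57*(-45 - 798)/(15 + 114) - 12677)/(-49603*1/152 - 35751) = ((1/9)*57*(-843)/129 - 12677)/(-49603/152 - 35751) = ((1/9)*57*(1/129)*(-843) - 12677)/(-5483755/152) = (-5339/129 - 12677)*(-152/5483755) = -1640672/129*(-152/5483755) = 4226816/11989905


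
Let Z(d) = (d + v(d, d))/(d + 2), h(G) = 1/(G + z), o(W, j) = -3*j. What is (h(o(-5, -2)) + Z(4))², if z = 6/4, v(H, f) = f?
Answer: 484/225 ≈ 2.1511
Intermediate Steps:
z = 3/2 (z = 6*(¼) = 3/2 ≈ 1.5000)
h(G) = 1/(3/2 + G) (h(G) = 1/(G + 3/2) = 1/(3/2 + G))
Z(d) = 2*d/(2 + d) (Z(d) = (d + d)/(d + 2) = (2*d)/(2 + d) = 2*d/(2 + d))
(h(o(-5, -2)) + Z(4))² = (2/(3 + 2*(-3*(-2))) + 2*4/(2 + 4))² = (2/(3 + 2*6) + 2*4/6)² = (2/(3 + 12) + 2*4*(⅙))² = (2/15 + 4/3)² = (22/15)² = 484/225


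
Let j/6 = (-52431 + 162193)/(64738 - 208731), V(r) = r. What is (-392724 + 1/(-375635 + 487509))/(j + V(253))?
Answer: -6326419538366575/4001918355218 ≈ -1580.8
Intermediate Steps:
j = -658572/143993 (j = 6*((-52431 + 162193)/(64738 - 208731)) = 6*(109762/(-143993)) = 6*(109762*(-1/143993)) = 6*(-109762/143993) = -658572/143993 ≈ -4.5736)
(-392724 + 1/(-375635 + 487509))/(j + V(253)) = (-392724 + 1/(-375635 + 487509))/(-658572/143993 + 253) = (-392724 + 1/111874)/(35771657/143993) = (-392724 + 1/111874)*(143993/35771657) = -43935604775/111874*143993/35771657 = -6326419538366575/4001918355218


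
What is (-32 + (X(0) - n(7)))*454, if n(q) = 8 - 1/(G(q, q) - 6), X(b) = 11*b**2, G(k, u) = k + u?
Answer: -72413/4 ≈ -18103.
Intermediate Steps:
n(q) = 8 - 1/(-6 + 2*q) (n(q) = 8 - 1/((q + q) - 6) = 8 - 1/(2*q - 6) = 8 - 1/(-6 + 2*q))
(-32 + (X(0) - n(7)))*454 = (-32 + (11*0**2 - (-49 + 16*7)/(2*(-3 + 7))))*454 = (-32 + (11*0 - (-49 + 112)/(2*4)))*454 = (-32 + (0 - 63/(2*4)))*454 = (-32 + (0 - 1*63/8))*454 = (-32 + (0 - 63/8))*454 = (-32 - 63/8)*454 = -319/8*454 = -72413/4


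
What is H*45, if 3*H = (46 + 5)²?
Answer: 39015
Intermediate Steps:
H = 867 (H = (46 + 5)²/3 = (⅓)*51² = (⅓)*2601 = 867)
H*45 = 867*45 = 39015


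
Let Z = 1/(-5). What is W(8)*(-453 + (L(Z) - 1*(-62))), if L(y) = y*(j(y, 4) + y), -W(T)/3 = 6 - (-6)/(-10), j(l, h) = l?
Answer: 791613/125 ≈ 6332.9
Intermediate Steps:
Z = -1/5 ≈ -0.20000
W(T) = -81/5 (W(T) = -3*(6 - (-6)/(-10)) = -3*(6 - (-6)*(-1)/10) = -3*(6 - 1*3/5) = -3*(6 - 3/5) = -3*27/5 = -81/5)
L(y) = 2*y**2 (L(y) = y*(y + y) = y*(2*y) = 2*y**2)
W(8)*(-453 + (L(Z) - 1*(-62))) = -81*(-453 + (2*(-1/5)**2 - 1*(-62)))/5 = -81*(-453 + (2*(1/25) + 62))/5 = -81*(-453 + (2/25 + 62))/5 = -81*(-453 + 1552/25)/5 = -81/5*(-9773/25) = 791613/125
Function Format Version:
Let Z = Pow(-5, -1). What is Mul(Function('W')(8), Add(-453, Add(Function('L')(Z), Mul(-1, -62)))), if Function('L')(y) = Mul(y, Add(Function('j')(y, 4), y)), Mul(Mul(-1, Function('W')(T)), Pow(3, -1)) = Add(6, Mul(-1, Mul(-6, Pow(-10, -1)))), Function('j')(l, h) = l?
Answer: Rational(791613, 125) ≈ 6332.9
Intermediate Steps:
Z = Rational(-1, 5) ≈ -0.20000
Function('W')(T) = Rational(-81, 5) (Function('W')(T) = Mul(-3, Add(6, Mul(-1, Mul(-6, Pow(-10, -1))))) = Mul(-3, Add(6, Mul(-1, Mul(-6, Rational(-1, 10))))) = Mul(-3, Add(6, Mul(-1, Rational(3, 5)))) = Mul(-3, Add(6, Rational(-3, 5))) = Mul(-3, Rational(27, 5)) = Rational(-81, 5))
Function('L')(y) = Mul(2, Pow(y, 2)) (Function('L')(y) = Mul(y, Add(y, y)) = Mul(y, Mul(2, y)) = Mul(2, Pow(y, 2)))
Mul(Function('W')(8), Add(-453, Add(Function('L')(Z), Mul(-1, -62)))) = Mul(Rational(-81, 5), Add(-453, Add(Mul(2, Pow(Rational(-1, 5), 2)), Mul(-1, -62)))) = Mul(Rational(-81, 5), Add(-453, Add(Mul(2, Rational(1, 25)), 62))) = Mul(Rational(-81, 5), Add(-453, Add(Rational(2, 25), 62))) = Mul(Rational(-81, 5), Add(-453, Rational(1552, 25))) = Mul(Rational(-81, 5), Rational(-9773, 25)) = Rational(791613, 125)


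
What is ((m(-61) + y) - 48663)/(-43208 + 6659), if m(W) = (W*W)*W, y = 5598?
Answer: 270046/36549 ≈ 7.3886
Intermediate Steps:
m(W) = W³ (m(W) = W²*W = W³)
((m(-61) + y) - 48663)/(-43208 + 6659) = (((-61)³ + 5598) - 48663)/(-43208 + 6659) = ((-226981 + 5598) - 48663)/(-36549) = (-221383 - 48663)*(-1/36549) = -270046*(-1/36549) = 270046/36549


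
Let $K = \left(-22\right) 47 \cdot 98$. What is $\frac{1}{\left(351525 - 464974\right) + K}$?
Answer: $- \frac{1}{214781} \approx -4.6559 \cdot 10^{-6}$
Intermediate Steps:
$K = -101332$ ($K = \left(-1034\right) 98 = -101332$)
$\frac{1}{\left(351525 - 464974\right) + K} = \frac{1}{\left(351525 - 464974\right) - 101332} = \frac{1}{-113449 - 101332} = \frac{1}{-214781} = - \frac{1}{214781}$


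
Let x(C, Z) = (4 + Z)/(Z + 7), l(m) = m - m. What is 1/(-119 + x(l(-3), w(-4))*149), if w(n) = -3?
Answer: -4/327 ≈ -0.012232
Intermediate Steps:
l(m) = 0
x(C, Z) = (4 + Z)/(7 + Z)
1/(-119 + x(l(-3), w(-4))*149) = 1/(-119 + ((4 - 3)/(7 - 3))*149) = 1/(-119 + (1/4)*149) = 1/(-119 + ((¼)*1)*149) = 1/(-119 + (¼)*149) = 1/(-119 + 149/4) = 1/(-327/4) = -4/327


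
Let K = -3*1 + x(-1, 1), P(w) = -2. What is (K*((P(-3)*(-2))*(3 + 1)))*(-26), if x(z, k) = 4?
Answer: -416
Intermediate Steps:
K = 1 (K = -3*1 + 4 = -3 + 4 = 1)
(K*((P(-3)*(-2))*(3 + 1)))*(-26) = (1*((-2*(-2))*(3 + 1)))*(-26) = (1*(4*4))*(-26) = (1*16)*(-26) = 16*(-26) = -416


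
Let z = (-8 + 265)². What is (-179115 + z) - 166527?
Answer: -279593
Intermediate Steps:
z = 66049 (z = 257² = 66049)
(-179115 + z) - 166527 = (-179115 + 66049) - 166527 = -113066 - 166527 = -279593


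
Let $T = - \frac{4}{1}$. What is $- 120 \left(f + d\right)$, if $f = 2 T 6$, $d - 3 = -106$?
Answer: $18120$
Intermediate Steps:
$d = -103$ ($d = 3 - 106 = -103$)
$T = -4$ ($T = \left(-4\right) 1 = -4$)
$f = -48$ ($f = 2 \left(-4\right) 6 = \left(-8\right) 6 = -48$)
$- 120 \left(f + d\right) = - 120 \left(-48 - 103\right) = \left(-120\right) \left(-151\right) = 18120$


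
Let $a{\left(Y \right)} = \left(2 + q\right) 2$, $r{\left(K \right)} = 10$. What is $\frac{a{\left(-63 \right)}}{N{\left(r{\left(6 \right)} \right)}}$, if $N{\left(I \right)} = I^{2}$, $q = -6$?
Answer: $- \frac{2}{25} \approx -0.08$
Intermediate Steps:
$a{\left(Y \right)} = -8$ ($a{\left(Y \right)} = \left(2 - 6\right) 2 = \left(-4\right) 2 = -8$)
$\frac{a{\left(-63 \right)}}{N{\left(r{\left(6 \right)} \right)}} = - \frac{8}{10^{2}} = - \frac{8}{100} = \left(-8\right) \frac{1}{100} = - \frac{2}{25}$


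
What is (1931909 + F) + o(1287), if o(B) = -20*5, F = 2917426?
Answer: 4849235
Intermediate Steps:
o(B) = -100
(1931909 + F) + o(1287) = (1931909 + 2917426) - 100 = 4849335 - 100 = 4849235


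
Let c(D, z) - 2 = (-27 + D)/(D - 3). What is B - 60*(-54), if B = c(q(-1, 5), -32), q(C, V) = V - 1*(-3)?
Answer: 16191/5 ≈ 3238.2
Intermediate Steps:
q(C, V) = 3 + V (q(C, V) = V + 3 = 3 + V)
c(D, z) = 2 + (-27 + D)/(-3 + D) (c(D, z) = 2 + (-27 + D)/(D - 3) = 2 + (-27 + D)/(-3 + D))
B = -9/5 (B = 3*(-11 + (3 + 5))/(-3 + (3 + 5)) = 3*(-11 + 8)/(-3 + 8) = 3*(-3)/5 = 3*(1/5)*(-3) = -9/5 ≈ -1.8000)
B - 60*(-54) = -9/5 - 60*(-54) = -9/5 + 3240 = 16191/5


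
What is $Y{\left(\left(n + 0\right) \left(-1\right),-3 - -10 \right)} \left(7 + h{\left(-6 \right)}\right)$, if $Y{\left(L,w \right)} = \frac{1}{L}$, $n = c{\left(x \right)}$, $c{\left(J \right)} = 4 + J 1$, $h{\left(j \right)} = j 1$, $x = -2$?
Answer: $- \frac{1}{2} \approx -0.5$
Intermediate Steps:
$h{\left(j \right)} = j$
$c{\left(J \right)} = 4 + J$
$n = 2$ ($n = 4 - 2 = 2$)
$Y{\left(\left(n + 0\right) \left(-1\right),-3 - -10 \right)} \left(7 + h{\left(-6 \right)}\right) = \frac{7 - 6}{\left(2 + 0\right) \left(-1\right)} = \frac{1}{2 \left(-1\right)} 1 = \frac{1}{-2} \cdot 1 = \left(- \frac{1}{2}\right) 1 = - \frac{1}{2}$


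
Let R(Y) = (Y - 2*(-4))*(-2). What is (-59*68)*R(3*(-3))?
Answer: -8024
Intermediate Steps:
R(Y) = -16 - 2*Y (R(Y) = (Y + 8)*(-2) = (8 + Y)*(-2) = -16 - 2*Y)
(-59*68)*R(3*(-3)) = (-59*68)*(-16 - 6*(-3)) = -4012*(-16 - 2*(-9)) = -4012*(-16 + 18) = -4012*2 = -8024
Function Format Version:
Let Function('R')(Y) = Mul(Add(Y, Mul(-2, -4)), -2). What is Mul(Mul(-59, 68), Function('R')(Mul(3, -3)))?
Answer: -8024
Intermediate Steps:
Function('R')(Y) = Add(-16, Mul(-2, Y)) (Function('R')(Y) = Mul(Add(Y, 8), -2) = Mul(Add(8, Y), -2) = Add(-16, Mul(-2, Y)))
Mul(Mul(-59, 68), Function('R')(Mul(3, -3))) = Mul(Mul(-59, 68), Add(-16, Mul(-2, Mul(3, -3)))) = Mul(-4012, Add(-16, Mul(-2, -9))) = Mul(-4012, Add(-16, 18)) = Mul(-4012, 2) = -8024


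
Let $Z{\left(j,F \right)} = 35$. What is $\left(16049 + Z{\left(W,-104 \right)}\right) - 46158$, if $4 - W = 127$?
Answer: $-30074$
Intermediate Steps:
$W = -123$ ($W = 4 - 127 = -123$)
$\left(16049 + Z{\left(W,-104 \right)}\right) - 46158 = \left(16049 + 35\right) - 46158 = 16084 - 46158 = -30074$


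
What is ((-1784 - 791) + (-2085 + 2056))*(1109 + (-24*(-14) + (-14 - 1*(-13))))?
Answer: -3760176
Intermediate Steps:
((-1784 - 791) + (-2085 + 2056))*(1109 + (-24*(-14) + (-14 - 1*(-13)))) = (-2575 - 29)*(1109 + (336 + (-14 + 13))) = -2604*(1109 + (336 - 1)) = -2604*(1109 + 335) = -2604*1444 = -3760176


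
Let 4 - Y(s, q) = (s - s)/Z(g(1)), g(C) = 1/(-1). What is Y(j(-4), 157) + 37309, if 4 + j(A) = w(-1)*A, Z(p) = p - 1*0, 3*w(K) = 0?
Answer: 37313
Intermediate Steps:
g(C) = -1
w(K) = 0 (w(K) = (⅓)*0 = 0)
Z(p) = p (Z(p) = p + 0 = p)
j(A) = -4 (j(A) = -4 + 0*A = -4 + 0 = -4)
Y(s, q) = 4 (Y(s, q) = 4 - (s - s)/(-1) = 4 - 0*(-1) = 4 - 1*0 = 4 + 0 = 4)
Y(j(-4), 157) + 37309 = 4 + 37309 = 37313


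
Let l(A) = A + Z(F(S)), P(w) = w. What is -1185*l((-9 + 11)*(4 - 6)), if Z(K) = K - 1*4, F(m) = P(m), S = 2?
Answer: 7110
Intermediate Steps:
F(m) = m
Z(K) = -4 + K (Z(K) = K - 4 = -4 + K)
l(A) = -2 + A (l(A) = A + (-4 + 2) = A - 2 = -2 + A)
-1185*l((-9 + 11)*(4 - 6)) = -1185*(-2 + (-9 + 11)*(4 - 6)) = -1185*(-2 + 2*(-2)) = -1185*(-2 - 4) = -1185*(-6) = 7110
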